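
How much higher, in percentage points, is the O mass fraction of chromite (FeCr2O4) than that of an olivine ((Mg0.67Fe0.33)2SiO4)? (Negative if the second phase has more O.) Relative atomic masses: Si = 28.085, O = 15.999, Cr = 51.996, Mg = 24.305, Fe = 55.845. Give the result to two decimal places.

O in FeCr2O4: molar mass 223.833 g/mol; 4×15.999 = 63.996 g → 28.59 wt%.
O in (Mg0.67Fe0.33)2SiO4: molar mass 161.507 g/mol; 4×15.999 = 63.996 g → 39.62 wt%.
Difference = 28.59 − 39.62 = -11.03 percentage points.

-11.03 percentage points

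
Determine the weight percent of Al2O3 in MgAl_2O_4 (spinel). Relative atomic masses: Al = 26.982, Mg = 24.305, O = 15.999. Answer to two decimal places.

71.67 wt%

M(MgAl_2O_4) = 142.265 g/mol; M(Al2O3) = 101.961 g/mol.
Moles Al2O3 per formula unit = 2 Al ÷ 2 = 1.0000.
Al2O3 fraction = (1.0000 × 101.961) / 142.265 = 101.961/142.265 = 0.7167.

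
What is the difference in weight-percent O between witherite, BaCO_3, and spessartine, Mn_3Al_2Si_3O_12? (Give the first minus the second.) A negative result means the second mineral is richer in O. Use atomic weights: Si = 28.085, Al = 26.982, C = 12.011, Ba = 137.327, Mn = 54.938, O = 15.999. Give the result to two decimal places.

-14.46 percentage points

M(BaCO_3) = 197.335 g/mol, so wt% O = 47.997/197.335 × 100 = 24.32%.
M(Mn_3Al_2Si_3O_12) = 495.021 g/mol, so wt% O = 191.988/495.021 × 100 = 38.78%.
24.32 − 38.78 = -14.46 pp.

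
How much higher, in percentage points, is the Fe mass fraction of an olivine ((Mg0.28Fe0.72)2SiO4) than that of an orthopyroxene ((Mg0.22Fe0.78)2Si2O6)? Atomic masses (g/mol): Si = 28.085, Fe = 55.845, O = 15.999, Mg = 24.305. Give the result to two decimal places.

M((Mg0.28Fe0.72)2SiO4) = 186.109 g/mol, so wt% Fe = 80.417/186.109 × 100 = 43.21%.
M((Mg0.22Fe0.78)2Si2O6) = 249.976 g/mol, so wt% Fe = 87.118/249.976 × 100 = 34.85%.
43.21 − 34.85 = 8.36 pp.

8.36 percentage points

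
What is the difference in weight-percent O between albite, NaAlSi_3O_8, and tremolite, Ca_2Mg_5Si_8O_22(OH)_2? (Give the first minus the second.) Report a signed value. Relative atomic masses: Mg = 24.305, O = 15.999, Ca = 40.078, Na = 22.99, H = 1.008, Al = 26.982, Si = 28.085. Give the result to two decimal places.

1.54 percentage points

M(NaAlSi_3O_8) = 262.219 g/mol, so wt% O = 127.992/262.219 × 100 = 48.81%.
M(Ca_2Mg_5Si_8O_22(OH)_2) = 812.353 g/mol, so wt% O = 383.976/812.353 × 100 = 47.27%.
48.81 − 47.27 = 1.54 pp.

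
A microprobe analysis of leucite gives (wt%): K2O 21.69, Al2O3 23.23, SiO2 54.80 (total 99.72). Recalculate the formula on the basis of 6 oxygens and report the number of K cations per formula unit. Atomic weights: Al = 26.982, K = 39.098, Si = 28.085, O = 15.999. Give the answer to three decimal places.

1.009 K apfu

21.69 wt% K2O ÷ 94.195 g/mol = 0.23027 mol, giving 0.46054 K and 0.23027 O.
23.23 wt% Al2O3 ÷ 101.961 g/mol = 0.22783 mol, giving 0.45566 Al and 0.68349 O.
54.80 wt% SiO2 ÷ 60.083 g/mol = 0.91207 mol, giving 0.91207 Si and 1.82414 O.
Oxygen sums to 2.73790; scaling by 6/2.73790 = 2.19146 puts the formula on 6 O.
K: 0.46054 × 2.19146 = 1.009 atoms per formula unit.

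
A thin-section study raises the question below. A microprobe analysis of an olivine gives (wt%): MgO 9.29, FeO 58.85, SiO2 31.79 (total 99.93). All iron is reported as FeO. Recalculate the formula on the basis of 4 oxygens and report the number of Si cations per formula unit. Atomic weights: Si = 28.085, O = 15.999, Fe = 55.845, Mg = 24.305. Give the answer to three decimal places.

1.004 Si apfu

9.29 wt% MgO ÷ 40.304 g/mol = 0.23050 mol, giving 0.23050 Mg and 0.23050 O.
58.85 wt% FeO ÷ 71.844 g/mol = 0.81914 mol, giving 0.81914 Fe and 0.81914 O.
31.79 wt% SiO2 ÷ 60.083 g/mol = 0.52910 mol, giving 0.52910 Si and 1.05820 O.
Oxygen sums to 2.10784; scaling by 4/2.10784 = 1.89768 puts the formula on 4 O.
Si: 0.52910 × 1.89768 = 1.004 atoms per formula unit.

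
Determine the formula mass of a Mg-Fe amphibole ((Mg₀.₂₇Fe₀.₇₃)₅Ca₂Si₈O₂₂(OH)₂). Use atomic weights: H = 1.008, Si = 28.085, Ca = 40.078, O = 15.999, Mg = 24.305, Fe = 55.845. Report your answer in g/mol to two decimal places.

927.47 g/mol

M = 1.35(24.305) + 3.65(55.845) + 2(40.078) + 8(28.085) + 24(15.999) + 2(1.008)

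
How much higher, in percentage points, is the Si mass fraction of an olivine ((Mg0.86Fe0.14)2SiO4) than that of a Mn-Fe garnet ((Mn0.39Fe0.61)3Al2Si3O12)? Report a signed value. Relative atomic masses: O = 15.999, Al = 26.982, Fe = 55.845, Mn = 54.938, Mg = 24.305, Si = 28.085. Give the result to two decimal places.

1.82 percentage points

Si in (Mg0.86Fe0.14)2SiO4: molar mass 149.522 g/mol; 1×28.085 = 28.085 g → 18.78 wt%.
Si in (Mn0.39Fe0.61)3Al2Si3O12: molar mass 496.681 g/mol; 3×28.085 = 84.255 g → 16.96 wt%.
Difference = 18.78 − 16.96 = 1.82 percentage points.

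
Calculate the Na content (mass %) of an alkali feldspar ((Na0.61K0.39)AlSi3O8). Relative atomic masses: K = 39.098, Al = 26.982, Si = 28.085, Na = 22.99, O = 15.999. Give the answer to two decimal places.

M((Na0.61K0.39)AlSi3O8) = 268.501 g/mol.
Na contributes 0.61 × 22.99 = 14.024 g per mole.
14.024/268.501 = 0.0522 → 5.22%.

5.22 mass %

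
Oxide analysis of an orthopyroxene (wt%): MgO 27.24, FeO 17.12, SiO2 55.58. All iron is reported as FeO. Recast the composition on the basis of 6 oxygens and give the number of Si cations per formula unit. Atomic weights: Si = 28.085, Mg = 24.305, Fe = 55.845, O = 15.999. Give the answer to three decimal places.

MgO: 27.24/40.304 = 0.67586 mol → 0.67586 mol Mg, 0.67586 mol O.
FeO: 17.12/71.844 = 0.23829 mol → 0.23829 mol Fe, 0.23829 mol O.
SiO2: 55.58/60.083 = 0.92505 mol → 0.92505 mol Si, 1.85010 mol O.
Total oxygen = 2.76425 mol. Normalization factor = 6/2.76425 = 2.17057.
Si per 6 O = 0.92505 × 2.17057 = 2.008.

2.008 Si apfu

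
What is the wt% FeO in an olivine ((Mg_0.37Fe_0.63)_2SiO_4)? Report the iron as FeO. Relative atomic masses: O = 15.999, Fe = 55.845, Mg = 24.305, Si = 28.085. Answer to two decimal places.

Formula mass = 180.431 g/mol.
1.26 Fe → 1.2600 mol FeO per formula unit; M(FeO) = 71.844, so FeO mass = 90.523 g.
90.523/180.431 × 100 = 50.17 wt%.

50.17 wt%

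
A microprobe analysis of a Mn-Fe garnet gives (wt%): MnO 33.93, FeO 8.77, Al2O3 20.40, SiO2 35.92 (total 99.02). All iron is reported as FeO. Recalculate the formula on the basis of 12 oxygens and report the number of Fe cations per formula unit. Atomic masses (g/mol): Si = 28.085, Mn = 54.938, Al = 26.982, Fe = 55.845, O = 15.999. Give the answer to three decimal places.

0.611 Fe apfu

33.93 wt% MnO ÷ 70.937 g/mol = 0.47831 mol, giving 0.47831 Mn and 0.47831 O.
8.77 wt% FeO ÷ 71.844 g/mol = 0.12207 mol, giving 0.12207 Fe and 0.12207 O.
20.40 wt% Al2O3 ÷ 101.961 g/mol = 0.20008 mol, giving 0.40016 Al and 0.60024 O.
35.92 wt% SiO2 ÷ 60.083 g/mol = 0.59784 mol, giving 0.59784 Si and 1.19568 O.
Oxygen sums to 2.39630; scaling by 12/2.39630 = 5.00772 puts the formula on 12 O.
Fe: 0.12207 × 5.00772 = 0.611 atoms per formula unit.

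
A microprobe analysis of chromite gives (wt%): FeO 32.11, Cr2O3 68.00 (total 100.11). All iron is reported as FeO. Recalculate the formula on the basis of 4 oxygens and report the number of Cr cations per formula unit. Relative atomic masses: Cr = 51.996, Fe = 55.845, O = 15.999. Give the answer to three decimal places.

FeO: 32.11/71.844 = 0.44694 mol → 0.44694 mol Fe, 0.44694 mol O.
Cr2O3: 68.00/151.989 = 0.44740 mol → 0.89480 mol Cr, 1.34220 mol O.
Total oxygen = 1.78914 mol. Normalization factor = 4/1.78914 = 2.23571.
Cr per 4 O = 0.89480 × 2.23571 = 2.001.

2.001 Cr apfu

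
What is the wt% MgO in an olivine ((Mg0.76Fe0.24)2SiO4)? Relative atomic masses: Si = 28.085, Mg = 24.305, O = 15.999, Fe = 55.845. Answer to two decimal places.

39.31 wt%

M((Mg0.76Fe0.24)2SiO4) = 155.830 g/mol; M(MgO) = 40.304 g/mol.
Moles MgO per formula unit = 1.52 Mg ÷ 1 = 1.5200.
MgO fraction = (1.5200 × 40.304) / 155.830 = 61.262/155.830 = 0.3931.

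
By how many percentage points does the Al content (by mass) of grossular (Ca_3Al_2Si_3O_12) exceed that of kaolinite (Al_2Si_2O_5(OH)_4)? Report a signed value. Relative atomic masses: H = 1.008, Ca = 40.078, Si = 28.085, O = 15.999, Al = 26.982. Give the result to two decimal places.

Al in Ca_3Al_2Si_3O_12: molar mass 450.441 g/mol; 2×26.982 = 53.964 g → 11.98 wt%.
Al in Al_2Si_2O_5(OH)_4: molar mass 258.157 g/mol; 2×26.982 = 53.964 g → 20.90 wt%.
Difference = 11.98 − 20.90 = -8.92 percentage points.

-8.92 percentage points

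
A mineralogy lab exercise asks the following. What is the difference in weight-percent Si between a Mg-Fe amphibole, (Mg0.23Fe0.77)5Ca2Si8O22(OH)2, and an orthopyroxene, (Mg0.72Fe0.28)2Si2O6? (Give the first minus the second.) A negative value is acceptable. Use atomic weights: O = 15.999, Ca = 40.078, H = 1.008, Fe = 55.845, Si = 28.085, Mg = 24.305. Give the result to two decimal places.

-1.65 percentage points

Si in (Mg0.23Fe0.77)5Ca2Si8O22(OH)2: molar mass 933.782 g/mol; 8×28.085 = 224.680 g → 24.06 wt%.
Si in (Mg0.72Fe0.28)2Si2O6: molar mass 218.436 g/mol; 2×28.085 = 56.170 g → 25.71 wt%.
Difference = 24.06 − 25.71 = -1.65 percentage points.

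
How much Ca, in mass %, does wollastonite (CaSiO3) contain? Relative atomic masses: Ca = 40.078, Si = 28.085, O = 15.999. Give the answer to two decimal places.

Formula mass = 1·40.078 + 1·28.085 + 3·15.999 = 116.160 g/mol, of which 40.078 g is Ca.
So Ca makes up 40.078/116.160 = 0.3450 of the mass, i.e. 34.50%.

34.50 mass %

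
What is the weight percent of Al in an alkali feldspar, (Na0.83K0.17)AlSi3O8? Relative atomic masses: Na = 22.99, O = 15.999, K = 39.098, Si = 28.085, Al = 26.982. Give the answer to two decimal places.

10.18 weight percent

Formula mass = 0.83·22.99 + 0.17·39.098 + 1·26.982 + 3·28.085 + 8·15.999 = 264.957 g/mol, of which 26.982 g is Al.
So Al makes up 26.982/264.957 = 0.1018 of the mass, i.e. 10.18%.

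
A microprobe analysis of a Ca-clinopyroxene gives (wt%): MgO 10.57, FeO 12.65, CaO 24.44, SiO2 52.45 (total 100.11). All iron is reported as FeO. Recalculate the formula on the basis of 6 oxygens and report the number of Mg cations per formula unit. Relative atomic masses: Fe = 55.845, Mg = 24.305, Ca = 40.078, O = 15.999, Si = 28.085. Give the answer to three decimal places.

10.57 wt% MgO ÷ 40.304 g/mol = 0.26226 mol, giving 0.26226 Mg and 0.26226 O.
12.65 wt% FeO ÷ 71.844 g/mol = 0.17608 mol, giving 0.17608 Fe and 0.17608 O.
24.44 wt% CaO ÷ 56.077 g/mol = 0.43583 mol, giving 0.43583 Ca and 0.43583 O.
52.45 wt% SiO2 ÷ 60.083 g/mol = 0.87296 mol, giving 0.87296 Si and 1.74592 O.
Oxygen sums to 2.62009; scaling by 6/2.62009 = 2.29000 puts the formula on 6 O.
Mg: 0.26226 × 2.29000 = 0.601 atoms per formula unit.

0.601 Mg apfu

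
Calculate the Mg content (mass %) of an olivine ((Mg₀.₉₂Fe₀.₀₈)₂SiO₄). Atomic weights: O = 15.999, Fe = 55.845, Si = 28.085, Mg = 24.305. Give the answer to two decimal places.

30.69 mass %

Molar mass of (Mg₀.₉₂Fe₀.₀₈)₂SiO₄: 1.84×24.305 + 0.16×55.845 + 1×28.085 + 4×15.999 = 145.737 g/mol.
Mass of Mg per formula unit: 1.84 × 24.305 = 44.721 g.
Weight fraction Mg = 44.721 / 145.737 = 0.3069.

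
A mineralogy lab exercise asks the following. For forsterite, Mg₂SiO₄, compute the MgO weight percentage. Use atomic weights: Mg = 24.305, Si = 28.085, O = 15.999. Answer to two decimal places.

57.29 wt%

Molar mass of Mg₂SiO₄ = 2*24.305 + 1*28.085 + 4*15.999 = 140.691 g/mol.
Each formula unit contains 2 Mg, equivalent to 2/1 = 2.0000 mol MgO.
M(MgO) = 1×24.305 + 1×15.999 = 40.304 g/mol.
Mass of MgO per formula unit = 2.0000 × 40.304 = 80.608 g.
MgO wt% = 80.608 / 140.691 × 100 = 57.29%.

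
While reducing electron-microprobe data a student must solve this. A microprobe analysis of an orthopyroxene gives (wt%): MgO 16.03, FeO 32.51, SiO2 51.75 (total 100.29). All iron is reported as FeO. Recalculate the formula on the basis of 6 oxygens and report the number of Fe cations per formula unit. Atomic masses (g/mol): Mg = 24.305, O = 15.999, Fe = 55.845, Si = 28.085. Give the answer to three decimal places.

1.055 Fe apfu

MgO: 16.03/40.304 = 0.39773 mol → 0.39773 mol Mg, 0.39773 mol O.
FeO: 32.51/71.844 = 0.45251 mol → 0.45251 mol Fe, 0.45251 mol O.
SiO2: 51.75/60.083 = 0.86131 mol → 0.86131 mol Si, 1.72262 mol O.
Total oxygen = 2.57286 mol. Normalization factor = 6/2.57286 = 2.33204.
Fe per 6 O = 0.45251 × 2.33204 = 1.055.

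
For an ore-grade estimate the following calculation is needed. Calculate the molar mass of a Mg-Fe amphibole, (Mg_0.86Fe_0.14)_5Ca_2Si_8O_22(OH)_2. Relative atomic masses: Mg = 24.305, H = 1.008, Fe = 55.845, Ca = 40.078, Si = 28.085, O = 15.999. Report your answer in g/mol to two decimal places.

Mg: 4.30 × 24.305 = 104.5115
Fe: 0.70 × 55.845 = 39.0915
Ca: 2 × 40.078 = 80.1560
Si: 8 × 28.085 = 224.6800
O: 24 × 15.999 = 383.9760
H: 2 × 1.008 = 2.0160
Summing the contributions gives the formula mass.

834.43 g/mol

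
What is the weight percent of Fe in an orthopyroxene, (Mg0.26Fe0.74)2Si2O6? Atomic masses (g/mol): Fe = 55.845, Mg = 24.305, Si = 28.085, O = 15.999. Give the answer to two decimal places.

Molar mass of (Mg0.26Fe0.74)2Si2O6: 0.52*24.305 + 1.48*55.845 + 2*28.085 + 6*15.999 = 247.453 g/mol.
Mass of Fe per formula unit: 1.48 × 55.845 = 82.651 g.
Weight fraction Fe = 82.651 / 247.453 = 0.3340.

33.40 mass %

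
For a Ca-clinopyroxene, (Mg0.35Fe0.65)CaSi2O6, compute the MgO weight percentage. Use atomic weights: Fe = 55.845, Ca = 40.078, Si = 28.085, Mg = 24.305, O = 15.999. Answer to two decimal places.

Formula mass = 237.048 g/mol.
0.35 Mg → 0.3500 mol MgO per formula unit; M(MgO) = 40.304, so MgO mass = 14.106 g.
14.106/237.048 × 100 = 5.95 wt%.

5.95 wt%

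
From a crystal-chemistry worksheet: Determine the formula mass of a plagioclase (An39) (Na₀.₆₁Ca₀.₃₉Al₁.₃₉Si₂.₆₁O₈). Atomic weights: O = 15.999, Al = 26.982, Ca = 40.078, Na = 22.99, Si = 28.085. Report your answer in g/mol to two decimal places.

The formula mass is the sum 0.61*22.99 + 0.39*40.078 + 1.39*26.982 + 2.61*28.085 + 8*15.999.

268.45 g/mol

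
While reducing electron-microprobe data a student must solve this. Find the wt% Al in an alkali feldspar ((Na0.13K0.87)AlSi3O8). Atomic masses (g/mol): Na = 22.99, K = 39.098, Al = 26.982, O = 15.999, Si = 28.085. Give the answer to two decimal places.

9.77 weight percent

Formula mass = 0.13·22.99 + 0.87·39.098 + 1·26.982 + 3·28.085 + 8·15.999 = 276.233 g/mol, of which 26.982 g is Al.
So Al makes up 26.982/276.233 = 0.0977 of the mass, i.e. 9.77%.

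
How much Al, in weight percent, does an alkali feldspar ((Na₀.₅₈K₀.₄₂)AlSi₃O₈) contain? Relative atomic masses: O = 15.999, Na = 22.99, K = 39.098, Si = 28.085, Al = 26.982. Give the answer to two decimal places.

M((Na₀.₅₈K₀.₄₂)AlSi₃O₈) = 268.984 g/mol.
Al contributes 1 × 26.982 = 26.982 g per mole.
26.982/268.984 = 0.1003 → 10.03%.

10.03 weight percent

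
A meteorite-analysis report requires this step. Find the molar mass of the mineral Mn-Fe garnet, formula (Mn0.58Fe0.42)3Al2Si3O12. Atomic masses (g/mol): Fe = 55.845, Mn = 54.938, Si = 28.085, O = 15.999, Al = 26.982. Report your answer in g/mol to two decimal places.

496.16 g/mol

M = 1.74*54.938 + 1.26*55.845 + 2*26.982 + 3*28.085 + 12*15.999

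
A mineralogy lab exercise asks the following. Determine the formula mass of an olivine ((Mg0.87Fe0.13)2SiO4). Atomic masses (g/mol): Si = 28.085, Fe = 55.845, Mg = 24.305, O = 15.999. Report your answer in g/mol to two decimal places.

M = 1.74·24.305 + 0.26·55.845 + 1·28.085 + 4·15.999

148.89 g/mol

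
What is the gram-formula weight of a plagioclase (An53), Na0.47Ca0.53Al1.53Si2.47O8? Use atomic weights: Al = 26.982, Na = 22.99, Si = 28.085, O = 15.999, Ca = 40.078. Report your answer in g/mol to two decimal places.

M = 0.47*22.99 + 0.53*40.078 + 1.53*26.982 + 2.47*28.085 + 8*15.999

270.69 g/mol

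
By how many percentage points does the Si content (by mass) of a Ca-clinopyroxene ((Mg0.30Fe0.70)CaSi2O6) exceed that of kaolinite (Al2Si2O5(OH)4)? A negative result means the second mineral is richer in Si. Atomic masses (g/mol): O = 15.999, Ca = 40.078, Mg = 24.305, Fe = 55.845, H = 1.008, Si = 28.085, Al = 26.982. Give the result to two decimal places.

1.78 percentage points

M((Mg0.30Fe0.70)CaSi2O6) = 238.625 g/mol, so wt% Si = 56.170/238.625 × 100 = 23.54%.
M(Al2Si2O5(OH)4) = 258.157 g/mol, so wt% Si = 56.170/258.157 × 100 = 21.76%.
23.54 − 21.76 = 1.78 pp.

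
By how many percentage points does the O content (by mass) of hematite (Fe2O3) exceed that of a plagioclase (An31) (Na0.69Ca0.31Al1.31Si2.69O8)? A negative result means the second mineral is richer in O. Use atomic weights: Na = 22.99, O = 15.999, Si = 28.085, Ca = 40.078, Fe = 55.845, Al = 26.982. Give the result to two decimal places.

-17.85 percentage points

O in Fe2O3: molar mass 159.687 g/mol; 3×15.999 = 47.997 g → 30.06 wt%.
O in Na0.69Ca0.31Al1.31Si2.69O8: molar mass 267.174 g/mol; 8×15.999 = 127.992 g → 47.91 wt%.
Difference = 30.06 − 47.91 = -17.85 percentage points.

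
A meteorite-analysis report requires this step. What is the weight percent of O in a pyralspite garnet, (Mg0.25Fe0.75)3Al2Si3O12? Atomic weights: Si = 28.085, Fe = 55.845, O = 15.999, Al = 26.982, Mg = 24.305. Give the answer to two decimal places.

40.50 mass %

Formula mass = 0.75×24.305 + 2.25×55.845 + 2×26.982 + 3×28.085 + 12×15.999 = 474.087 g/mol, of which 191.988 g is O.
So O makes up 191.988/474.087 = 0.4050 of the mass, i.e. 40.50%.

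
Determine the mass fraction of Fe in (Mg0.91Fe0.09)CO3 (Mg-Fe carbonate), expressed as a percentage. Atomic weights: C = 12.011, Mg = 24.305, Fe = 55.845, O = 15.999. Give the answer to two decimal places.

M((Mg0.91Fe0.09)CO3) = 87.152 g/mol.
Fe contributes 0.09 × 55.845 = 5.026 g per mole.
5.026/87.152 = 0.0577 → 5.77%.

5.77 wt%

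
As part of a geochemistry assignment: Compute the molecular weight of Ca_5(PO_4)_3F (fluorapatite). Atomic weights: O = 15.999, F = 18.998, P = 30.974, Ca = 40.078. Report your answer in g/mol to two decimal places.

504.30 g/mol

M = 5*40.078 + 3*30.974 + 12*15.999 + 1*18.998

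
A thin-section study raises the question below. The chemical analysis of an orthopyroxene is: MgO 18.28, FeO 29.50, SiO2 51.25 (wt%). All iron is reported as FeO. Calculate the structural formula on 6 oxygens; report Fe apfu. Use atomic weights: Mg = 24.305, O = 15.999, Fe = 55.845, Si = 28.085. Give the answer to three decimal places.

0.959 Fe apfu

MgO (M=40.304): mol = 0.45355; Mg = 0.45355, O = 0.45355.
FeO (M=71.844): mol = 0.41061; Fe = 0.41061, O = 0.41061.
SiO2 (M=60.083): mol = 0.85299; Si = 0.85299, O = 1.70598.
ΣO = 2.57014; factor = 6/ΣO = 2.33450.
Fe apfu = 0.41061 × 2.33450 = 0.959.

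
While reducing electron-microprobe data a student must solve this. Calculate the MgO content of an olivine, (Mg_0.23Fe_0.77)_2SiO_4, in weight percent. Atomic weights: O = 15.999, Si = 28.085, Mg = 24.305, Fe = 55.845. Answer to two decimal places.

9.80 wt%

Molar mass of (Mg_0.23Fe_0.77)_2SiO_4 = 0.46·24.305 + 1.54·55.845 + 1·28.085 + 4·15.999 = 189.263 g/mol.
Each formula unit contains 0.46 Mg, equivalent to 0.46/1 = 0.4600 mol MgO.
M(MgO) = 1×24.305 + 1×15.999 = 40.304 g/mol.
Mass of MgO per formula unit = 0.4600 × 40.304 = 18.540 g.
MgO wt% = 18.540 / 189.263 × 100 = 9.80%.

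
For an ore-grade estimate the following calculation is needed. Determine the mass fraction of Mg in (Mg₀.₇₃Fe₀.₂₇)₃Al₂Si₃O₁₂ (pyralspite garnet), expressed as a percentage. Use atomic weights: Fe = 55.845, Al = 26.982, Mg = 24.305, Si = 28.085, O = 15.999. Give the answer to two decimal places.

12.42 mass %

Molar mass of (Mg₀.₇₃Fe₀.₂₇)₃Al₂Si₃O₁₂: 2.19·24.305 + 0.81·55.845 + 2·26.982 + 3·28.085 + 12·15.999 = 428.669 g/mol.
Mass of Mg per formula unit: 2.19 × 24.305 = 53.228 g.
Weight fraction Mg = 53.228 / 428.669 = 0.1242.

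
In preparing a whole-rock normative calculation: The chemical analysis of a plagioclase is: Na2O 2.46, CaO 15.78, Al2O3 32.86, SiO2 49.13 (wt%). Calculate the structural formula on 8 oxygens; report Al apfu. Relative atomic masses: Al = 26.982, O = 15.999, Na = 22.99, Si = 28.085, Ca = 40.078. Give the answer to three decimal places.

Na2O: 2.46/61.979 = 0.03969 mol → 0.07938 mol Na, 0.03969 mol O.
CaO: 15.78/56.077 = 0.28140 mol → 0.28140 mol Ca, 0.28140 mol O.
Al2O3: 32.86/101.961 = 0.32228 mol → 0.64456 mol Al, 0.96684 mol O.
SiO2: 49.13/60.083 = 0.81770 mol → 0.81770 mol Si, 1.63540 mol O.
Total oxygen = 2.92333 mol. Normalization factor = 8/2.92333 = 2.73661.
Al per 8 O = 0.64456 × 2.73661 = 1.764.

1.764 Al apfu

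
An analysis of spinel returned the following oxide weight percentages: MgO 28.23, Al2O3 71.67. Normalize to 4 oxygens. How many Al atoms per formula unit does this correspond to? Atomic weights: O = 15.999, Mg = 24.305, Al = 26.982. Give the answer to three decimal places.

28.23 wt% MgO ÷ 40.304 g/mol = 0.70043 mol, giving 0.70043 Mg and 0.70043 O.
71.67 wt% Al2O3 ÷ 101.961 g/mol = 0.70292 mol, giving 1.40584 Al and 2.10876 O.
Oxygen sums to 2.80919; scaling by 4/2.80919 = 1.42390 puts the formula on 4 O.
Al: 1.40584 × 1.42390 = 2.002 atoms per formula unit.

2.002 Al apfu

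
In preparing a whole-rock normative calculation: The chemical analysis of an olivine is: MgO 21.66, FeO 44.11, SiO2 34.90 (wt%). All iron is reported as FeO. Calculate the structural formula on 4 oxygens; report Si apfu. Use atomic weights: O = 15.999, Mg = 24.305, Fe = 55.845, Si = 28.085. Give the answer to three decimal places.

21.66 wt% MgO ÷ 40.304 g/mol = 0.53742 mol, giving 0.53742 Mg and 0.53742 O.
44.11 wt% FeO ÷ 71.844 g/mol = 0.61397 mol, giving 0.61397 Fe and 0.61397 O.
34.90 wt% SiO2 ÷ 60.083 g/mol = 0.58086 mol, giving 0.58086 Si and 1.16172 O.
Oxygen sums to 2.31311; scaling by 4/2.31311 = 1.72927 puts the formula on 4 O.
Si: 0.58086 × 1.72927 = 1.004 atoms per formula unit.

1.004 Si apfu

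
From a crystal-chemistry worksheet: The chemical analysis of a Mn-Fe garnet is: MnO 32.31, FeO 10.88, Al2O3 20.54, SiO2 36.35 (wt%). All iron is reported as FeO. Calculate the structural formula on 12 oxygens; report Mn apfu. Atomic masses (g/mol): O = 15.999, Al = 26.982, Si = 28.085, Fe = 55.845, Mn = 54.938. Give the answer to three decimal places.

MnO: 32.31/70.937 = 0.45547 mol → 0.45547 mol Mn, 0.45547 mol O.
FeO: 10.88/71.844 = 0.15144 mol → 0.15144 mol Fe, 0.15144 mol O.
Al2O3: 20.54/101.961 = 0.20145 mol → 0.40290 mol Al, 0.60435 mol O.
SiO2: 36.35/60.083 = 0.60500 mol → 0.60500 mol Si, 1.21000 mol O.
Total oxygen = 2.42126 mol. Normalization factor = 12/2.42126 = 4.95610.
Mn per 12 O = 0.45547 × 4.95610 = 2.257.

2.257 Mn apfu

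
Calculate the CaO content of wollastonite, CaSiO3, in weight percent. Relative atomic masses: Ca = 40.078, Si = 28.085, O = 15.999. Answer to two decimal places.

48.28 wt%

M(CaSiO3) = 116.160 g/mol; M(CaO) = 56.077 g/mol.
Moles CaO per formula unit = 1 Ca ÷ 1 = 1.0000.
CaO fraction = (1.0000 × 56.077) / 116.160 = 56.077/116.160 = 0.4828.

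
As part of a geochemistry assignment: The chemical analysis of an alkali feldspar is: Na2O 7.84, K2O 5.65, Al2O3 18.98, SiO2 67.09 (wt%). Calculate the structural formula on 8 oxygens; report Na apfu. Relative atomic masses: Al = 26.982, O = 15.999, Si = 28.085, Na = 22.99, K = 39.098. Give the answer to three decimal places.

0.680 Na apfu

7.84 wt% Na2O ÷ 61.979 g/mol = 0.12649 mol, giving 0.25298 Na and 0.12649 O.
5.65 wt% K2O ÷ 94.195 g/mol = 0.05998 mol, giving 0.11996 K and 0.05998 O.
18.98 wt% Al2O3 ÷ 101.961 g/mol = 0.18615 mol, giving 0.37230 Al and 0.55845 O.
67.09 wt% SiO2 ÷ 60.083 g/mol = 1.11662 mol, giving 1.11662 Si and 2.23324 O.
Oxygen sums to 2.97816; scaling by 8/2.97816 = 2.68622 puts the formula on 8 O.
Na: 0.25298 × 2.68622 = 0.680 atoms per formula unit.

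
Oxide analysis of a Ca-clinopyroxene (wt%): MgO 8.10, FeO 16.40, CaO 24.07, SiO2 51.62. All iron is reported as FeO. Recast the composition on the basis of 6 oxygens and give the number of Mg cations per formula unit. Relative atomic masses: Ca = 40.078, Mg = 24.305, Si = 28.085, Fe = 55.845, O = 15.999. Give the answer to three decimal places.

0.468 Mg apfu

MgO: 8.10/40.304 = 0.20097 mol → 0.20097 mol Mg, 0.20097 mol O.
FeO: 16.40/71.844 = 0.22827 mol → 0.22827 mol Fe, 0.22827 mol O.
CaO: 24.07/56.077 = 0.42923 mol → 0.42923 mol Ca, 0.42923 mol O.
SiO2: 51.62/60.083 = 0.85914 mol → 0.85914 mol Si, 1.71828 mol O.
Total oxygen = 2.57675 mol. Normalization factor = 6/2.57675 = 2.32851.
Mg per 6 O = 0.20097 × 2.32851 = 0.468.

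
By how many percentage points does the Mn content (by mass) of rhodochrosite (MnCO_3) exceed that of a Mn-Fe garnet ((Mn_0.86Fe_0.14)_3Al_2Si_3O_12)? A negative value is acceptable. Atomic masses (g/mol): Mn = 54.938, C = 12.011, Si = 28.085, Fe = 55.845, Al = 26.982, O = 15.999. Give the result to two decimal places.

19.18 percentage points

First mineral: 54.938 g Mn in 114.946 g formula = 47.79 wt% Mn.
Second mineral: 141.740 g Mn in 495.402 g formula = 28.61 wt% Mn.
47.79% − 28.61% gives a difference of 19.18 percentage points.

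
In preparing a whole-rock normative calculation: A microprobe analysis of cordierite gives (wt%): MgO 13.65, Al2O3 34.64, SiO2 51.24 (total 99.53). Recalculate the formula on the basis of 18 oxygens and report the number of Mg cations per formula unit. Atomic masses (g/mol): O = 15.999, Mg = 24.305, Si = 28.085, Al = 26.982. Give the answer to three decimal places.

1.990 Mg apfu

13.65 wt% MgO ÷ 40.304 g/mol = 0.33868 mol, giving 0.33868 Mg and 0.33868 O.
34.64 wt% Al2O3 ÷ 101.961 g/mol = 0.33974 mol, giving 0.67948 Al and 1.01922 O.
51.24 wt% SiO2 ÷ 60.083 g/mol = 0.85282 mol, giving 0.85282 Si and 1.70564 O.
Oxygen sums to 3.06354; scaling by 18/3.06354 = 5.87556 puts the formula on 18 O.
Mg: 0.33868 × 5.87556 = 1.990 atoms per formula unit.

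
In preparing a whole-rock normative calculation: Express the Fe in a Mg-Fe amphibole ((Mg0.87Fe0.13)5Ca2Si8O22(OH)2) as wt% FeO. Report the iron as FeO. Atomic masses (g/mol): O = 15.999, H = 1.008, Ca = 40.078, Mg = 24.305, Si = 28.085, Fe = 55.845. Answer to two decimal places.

5.61 wt%

M((Mg0.87Fe0.13)5Ca2Si8O22(OH)2) = 832.854 g/mol; M(FeO) = 71.844 g/mol.
Moles FeO per formula unit = 0.65 Fe ÷ 1 = 0.6500.
FeO fraction = (0.6500 × 71.844) / 832.854 = 46.699/832.854 = 0.0561.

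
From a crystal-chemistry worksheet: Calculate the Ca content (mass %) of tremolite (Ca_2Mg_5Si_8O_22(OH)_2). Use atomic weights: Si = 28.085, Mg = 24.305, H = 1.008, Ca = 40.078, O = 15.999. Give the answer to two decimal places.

9.87 mass %

Molar mass of Ca_2Mg_5Si_8O_22(OH)_2: 2*40.078 + 5*24.305 + 8*28.085 + 24*15.999 + 2*1.008 = 812.353 g/mol.
Mass of Ca per formula unit: 2 × 40.078 = 80.156 g.
Weight fraction Ca = 80.156 / 812.353 = 0.0987.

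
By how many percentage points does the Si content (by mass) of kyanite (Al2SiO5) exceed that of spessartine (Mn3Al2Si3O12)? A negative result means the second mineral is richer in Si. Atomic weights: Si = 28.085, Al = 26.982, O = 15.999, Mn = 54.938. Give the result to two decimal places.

First mineral: 28.085 g Si in 162.044 g formula = 17.33 wt% Si.
Second mineral: 84.255 g Si in 495.021 g formula = 17.02 wt% Si.
17.33% − 17.02% gives a difference of 0.31 percentage points.

0.31 percentage points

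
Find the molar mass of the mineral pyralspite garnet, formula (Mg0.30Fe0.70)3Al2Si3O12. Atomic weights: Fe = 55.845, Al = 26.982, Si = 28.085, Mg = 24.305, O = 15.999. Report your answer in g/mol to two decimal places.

469.36 g/mol

The formula mass is the sum 0.90·24.305 + 2.10·55.845 + 2·26.982 + 3·28.085 + 12·15.999.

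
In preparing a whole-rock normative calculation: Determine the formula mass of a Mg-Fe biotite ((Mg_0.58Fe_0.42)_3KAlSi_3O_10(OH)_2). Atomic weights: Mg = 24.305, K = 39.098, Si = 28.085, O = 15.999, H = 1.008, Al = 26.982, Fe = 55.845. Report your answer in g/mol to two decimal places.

456.99 g/mol

Mg: 1.74 × 24.305 = 42.2907
Fe: 1.26 × 55.845 = 70.3647
K: 1 × 39.098 = 39.0980
Al: 1 × 26.982 = 26.9820
Si: 3 × 28.085 = 84.2550
O: 12 × 15.999 = 191.9880
H: 2 × 1.008 = 2.0160
Summing the contributions gives the formula mass.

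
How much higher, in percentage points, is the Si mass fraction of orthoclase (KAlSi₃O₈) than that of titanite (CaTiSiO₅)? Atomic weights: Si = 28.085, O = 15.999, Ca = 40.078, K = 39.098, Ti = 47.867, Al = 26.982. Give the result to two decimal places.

First mineral: 84.255 g Si in 278.327 g formula = 30.27 wt% Si.
Second mineral: 28.085 g Si in 196.025 g formula = 14.33 wt% Si.
30.27% − 14.33% gives a difference of 15.94 percentage points.

15.94 percentage points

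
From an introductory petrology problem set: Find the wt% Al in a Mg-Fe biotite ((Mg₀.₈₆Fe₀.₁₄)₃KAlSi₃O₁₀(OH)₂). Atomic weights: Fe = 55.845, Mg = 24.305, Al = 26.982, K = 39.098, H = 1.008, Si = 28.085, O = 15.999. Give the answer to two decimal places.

6.27 weight percent

Formula mass = 2.58*24.305 + 0.42*55.845 + 1*39.098 + 1*26.982 + 3*28.085 + 12*15.999 + 2*1.008 = 430.501 g/mol, of which 26.982 g is Al.
So Al makes up 26.982/430.501 = 0.0627 of the mass, i.e. 6.27%.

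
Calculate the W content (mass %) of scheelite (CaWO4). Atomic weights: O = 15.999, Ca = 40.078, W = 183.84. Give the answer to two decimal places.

Formula mass = 1*40.078 + 1*183.84 + 4*15.999 = 287.914 g/mol, of which 183.840 g is W.
So W makes up 183.840/287.914 = 0.6385 of the mass, i.e. 63.85%.

63.85 mass %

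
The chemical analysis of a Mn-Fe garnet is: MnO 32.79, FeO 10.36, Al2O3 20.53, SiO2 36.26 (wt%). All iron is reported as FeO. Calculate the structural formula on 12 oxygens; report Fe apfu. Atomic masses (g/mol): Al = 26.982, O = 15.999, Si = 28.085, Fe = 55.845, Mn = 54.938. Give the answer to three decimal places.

0.716 Fe apfu

32.79 wt% MnO ÷ 70.937 g/mol = 0.46224 mol, giving 0.46224 Mn and 0.46224 O.
10.36 wt% FeO ÷ 71.844 g/mol = 0.14420 mol, giving 0.14420 Fe and 0.14420 O.
20.53 wt% Al2O3 ÷ 101.961 g/mol = 0.20135 mol, giving 0.40270 Al and 0.60405 O.
36.26 wt% SiO2 ÷ 60.083 g/mol = 0.60350 mol, giving 0.60350 Si and 1.20700 O.
Oxygen sums to 2.41749; scaling by 12/2.41749 = 4.96383 puts the formula on 12 O.
Fe: 0.14420 × 4.96383 = 0.716 atoms per formula unit.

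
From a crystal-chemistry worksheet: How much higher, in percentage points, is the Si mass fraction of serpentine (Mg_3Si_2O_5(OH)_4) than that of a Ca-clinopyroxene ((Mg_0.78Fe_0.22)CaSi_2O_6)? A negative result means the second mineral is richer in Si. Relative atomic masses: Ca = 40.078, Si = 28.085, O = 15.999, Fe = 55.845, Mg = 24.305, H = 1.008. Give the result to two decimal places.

First mineral: 56.170 g Si in 277.108 g formula = 20.27 wt% Si.
Second mineral: 56.170 g Si in 223.486 g formula = 25.13 wt% Si.
20.27% − 25.13% gives a difference of -4.86 percentage points.

-4.86 percentage points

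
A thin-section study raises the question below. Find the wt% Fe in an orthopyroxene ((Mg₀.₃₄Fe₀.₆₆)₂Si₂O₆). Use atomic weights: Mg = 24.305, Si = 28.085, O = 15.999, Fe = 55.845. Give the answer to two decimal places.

30.41 wt%

M((Mg₀.₃₄Fe₀.₆₆)₂Si₂O₆) = 242.407 g/mol.
Fe contributes 1.32 × 55.845 = 73.715 g per mole.
73.715/242.407 = 0.3041 → 30.41%.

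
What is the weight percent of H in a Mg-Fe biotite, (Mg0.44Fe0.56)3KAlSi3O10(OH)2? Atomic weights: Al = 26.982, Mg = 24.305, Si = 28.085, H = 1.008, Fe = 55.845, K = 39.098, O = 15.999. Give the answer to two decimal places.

0.43 weight percent

Formula mass = 1.32·24.305 + 1.68·55.845 + 1·39.098 + 1·26.982 + 3·28.085 + 12·15.999 + 2·1.008 = 470.241 g/mol, of which 2.016 g is H.
So H makes up 2.016/470.241 = 0.0043 of the mass, i.e. 0.43%.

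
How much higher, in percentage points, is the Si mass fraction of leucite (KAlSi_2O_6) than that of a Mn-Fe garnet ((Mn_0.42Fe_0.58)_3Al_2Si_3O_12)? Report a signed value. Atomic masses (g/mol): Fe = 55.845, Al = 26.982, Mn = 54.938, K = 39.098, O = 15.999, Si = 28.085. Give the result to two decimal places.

8.77 percentage points

First mineral: 56.170 g Si in 218.244 g formula = 25.74 wt% Si.
Second mineral: 84.255 g Si in 496.599 g formula = 16.97 wt% Si.
25.74% − 16.97% gives a difference of 8.77 percentage points.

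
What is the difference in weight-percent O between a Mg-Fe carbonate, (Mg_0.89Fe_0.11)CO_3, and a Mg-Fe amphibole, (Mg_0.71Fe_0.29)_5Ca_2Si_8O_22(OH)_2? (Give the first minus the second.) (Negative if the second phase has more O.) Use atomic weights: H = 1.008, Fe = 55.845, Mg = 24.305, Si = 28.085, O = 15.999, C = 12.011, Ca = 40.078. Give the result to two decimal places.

O in (Mg_0.89Fe_0.11)CO_3: molar mass 87.782 g/mol; 3×15.999 = 47.997 g → 54.68 wt%.
O in (Mg_0.71Fe_0.29)_5Ca_2Si_8O_22(OH)_2: molar mass 858.086 g/mol; 24×15.999 = 383.976 g → 44.75 wt%.
Difference = 54.68 − 44.75 = 9.93 percentage points.

9.93 percentage points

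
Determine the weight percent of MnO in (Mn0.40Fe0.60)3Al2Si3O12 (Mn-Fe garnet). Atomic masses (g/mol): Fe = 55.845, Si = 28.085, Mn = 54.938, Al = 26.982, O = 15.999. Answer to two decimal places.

M((Mn0.40Fe0.60)3Al2Si3O12) = 496.654 g/mol; M(MnO) = 70.937 g/mol.
Moles MnO per formula unit = 1.20 Mn ÷ 1 = 1.2000.
MnO fraction = (1.2000 × 70.937) / 496.654 = 85.124/496.654 = 0.1714.

17.14 wt%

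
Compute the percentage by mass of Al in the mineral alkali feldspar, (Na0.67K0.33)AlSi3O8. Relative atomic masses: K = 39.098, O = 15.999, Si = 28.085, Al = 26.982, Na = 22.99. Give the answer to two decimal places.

10.09 mass %

Molar mass of (Na0.67K0.33)AlSi3O8: 0.67×22.99 + 0.33×39.098 + 1×26.982 + 3×28.085 + 8×15.999 = 267.535 g/mol.
Mass of Al per formula unit: 1 × 26.982 = 26.982 g.
Weight fraction Al = 26.982 / 267.535 = 0.1009.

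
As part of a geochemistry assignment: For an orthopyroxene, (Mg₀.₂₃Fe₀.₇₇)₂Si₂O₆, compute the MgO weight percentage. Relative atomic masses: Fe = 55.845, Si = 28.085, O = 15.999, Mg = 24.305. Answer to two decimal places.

7.44 wt%

Formula mass = 249.346 g/mol.
0.46 Mg → 0.4600 mol MgO per formula unit; M(MgO) = 40.304, so MgO mass = 18.540 g.
18.540/249.346 × 100 = 7.44 wt%.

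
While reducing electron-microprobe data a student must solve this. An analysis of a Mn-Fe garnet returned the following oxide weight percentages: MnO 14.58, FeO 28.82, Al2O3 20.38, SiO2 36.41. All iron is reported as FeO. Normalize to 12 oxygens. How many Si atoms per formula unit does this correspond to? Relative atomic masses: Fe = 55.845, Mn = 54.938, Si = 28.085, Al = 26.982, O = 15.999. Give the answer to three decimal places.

3.007 Si apfu

MnO: 14.58/70.937 = 0.20553 mol → 0.20553 mol Mn, 0.20553 mol O.
FeO: 28.82/71.844 = 0.40115 mol → 0.40115 mol Fe, 0.40115 mol O.
Al2O3: 20.38/101.961 = 0.19988 mol → 0.39976 mol Al, 0.59964 mol O.
SiO2: 36.41/60.083 = 0.60600 mol → 0.60600 mol Si, 1.21200 mol O.
Total oxygen = 2.41832 mol. Normalization factor = 12/2.41832 = 4.96212.
Si per 12 O = 0.60600 × 4.96212 = 3.007.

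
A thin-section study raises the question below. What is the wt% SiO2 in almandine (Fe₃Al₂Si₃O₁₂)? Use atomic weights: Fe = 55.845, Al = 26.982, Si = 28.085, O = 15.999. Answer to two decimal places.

36.21 wt%

Molar mass of Fe₃Al₂Si₃O₁₂ = 3·55.845 + 2·26.982 + 3·28.085 + 12·15.999 = 497.742 g/mol.
Each formula unit contains 3 Si, equivalent to 3/1 = 3.0000 mol SiO2.
M(SiO2) = 1×28.085 + 2×15.999 = 60.083 g/mol.
Mass of SiO2 per formula unit = 3.0000 × 60.083 = 180.249 g.
SiO2 wt% = 180.249 / 497.742 × 100 = 36.21%.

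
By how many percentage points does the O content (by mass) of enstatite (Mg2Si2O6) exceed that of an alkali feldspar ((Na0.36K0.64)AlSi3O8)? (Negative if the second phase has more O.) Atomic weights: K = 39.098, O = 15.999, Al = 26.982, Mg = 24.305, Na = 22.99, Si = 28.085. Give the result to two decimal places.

O in Mg2Si2O6: molar mass 200.774 g/mol; 6×15.999 = 95.994 g → 47.81 wt%.
O in (Na0.36K0.64)AlSi3O8: molar mass 272.528 g/mol; 8×15.999 = 127.992 g → 46.96 wt%.
Difference = 47.81 − 46.96 = 0.85 percentage points.

0.85 percentage points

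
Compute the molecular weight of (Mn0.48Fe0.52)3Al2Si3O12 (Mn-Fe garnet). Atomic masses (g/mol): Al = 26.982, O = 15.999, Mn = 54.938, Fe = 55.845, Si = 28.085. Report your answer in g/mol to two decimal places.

496.44 g/mol

M = 1.44·54.938 + 1.56·55.845 + 2·26.982 + 3·28.085 + 12·15.999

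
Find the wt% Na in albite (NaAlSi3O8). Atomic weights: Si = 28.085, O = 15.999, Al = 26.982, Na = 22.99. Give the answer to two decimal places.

M(NaAlSi3O8) = 262.219 g/mol.
Na contributes 1 × 22.99 = 22.990 g per mole.
22.990/262.219 = 0.0877 → 8.77%.

8.77 wt%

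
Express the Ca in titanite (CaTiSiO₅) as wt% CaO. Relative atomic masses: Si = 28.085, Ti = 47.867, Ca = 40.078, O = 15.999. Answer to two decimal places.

28.61 wt%

Formula mass = 196.025 g/mol.
1 Ca → 1.0000 mol CaO per formula unit; M(CaO) = 56.077, so CaO mass = 56.077 g.
56.077/196.025 × 100 = 28.61 wt%.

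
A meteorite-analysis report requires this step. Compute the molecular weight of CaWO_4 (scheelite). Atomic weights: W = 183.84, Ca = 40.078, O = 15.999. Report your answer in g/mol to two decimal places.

Ca: 1 × 40.078 = 40.0780
W: 1 × 183.84 = 183.8400
O: 4 × 15.999 = 63.9960
Summing the contributions gives the formula mass.

287.91 g/mol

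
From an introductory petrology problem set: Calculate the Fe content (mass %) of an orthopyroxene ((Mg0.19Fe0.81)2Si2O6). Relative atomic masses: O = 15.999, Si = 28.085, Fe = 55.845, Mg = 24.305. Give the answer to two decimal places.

M((Mg0.19Fe0.81)2Si2O6) = 251.869 g/mol.
Fe contributes 1.62 × 55.845 = 90.469 g per mole.
90.469/251.869 = 0.3592 → 35.92%.

35.92 mass %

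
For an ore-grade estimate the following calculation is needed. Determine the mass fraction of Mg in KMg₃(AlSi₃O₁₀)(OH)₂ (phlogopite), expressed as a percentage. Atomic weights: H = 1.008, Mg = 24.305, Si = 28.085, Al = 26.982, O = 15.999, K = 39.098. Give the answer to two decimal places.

M(KMg₃(AlSi₃O₁₀)(OH)₂) = 417.254 g/mol.
Mg contributes 3 × 24.305 = 72.915 g per mole.
72.915/417.254 = 0.1747 → 17.47%.

17.47 wt%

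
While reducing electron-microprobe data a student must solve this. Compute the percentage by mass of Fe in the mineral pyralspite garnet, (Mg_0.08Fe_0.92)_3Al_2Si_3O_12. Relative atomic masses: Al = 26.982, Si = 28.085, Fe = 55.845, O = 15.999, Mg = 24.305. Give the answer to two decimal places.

31.44 wt%

M((Mg_0.08Fe_0.92)_3Al_2Si_3O_12) = 490.172 g/mol.
Fe contributes 2.76 × 55.845 = 154.132 g per mole.
154.132/490.172 = 0.3144 → 31.44%.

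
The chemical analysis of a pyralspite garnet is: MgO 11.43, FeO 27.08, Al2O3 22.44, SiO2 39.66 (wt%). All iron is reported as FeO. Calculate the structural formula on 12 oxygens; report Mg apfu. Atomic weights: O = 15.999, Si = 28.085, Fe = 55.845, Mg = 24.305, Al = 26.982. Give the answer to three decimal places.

1.289 Mg apfu

MgO: 11.43/40.304 = 0.28359 mol → 0.28359 mol Mg, 0.28359 mol O.
FeO: 27.08/71.844 = 0.37693 mol → 0.37693 mol Fe, 0.37693 mol O.
Al2O3: 22.44/101.961 = 0.22008 mol → 0.44016 mol Al, 0.66024 mol O.
SiO2: 39.66/60.083 = 0.66009 mol → 0.66009 mol Si, 1.32018 mol O.
Total oxygen = 2.64094 mol. Normalization factor = 12/2.64094 = 4.54384.
Mg per 12 O = 0.28359 × 4.54384 = 1.289.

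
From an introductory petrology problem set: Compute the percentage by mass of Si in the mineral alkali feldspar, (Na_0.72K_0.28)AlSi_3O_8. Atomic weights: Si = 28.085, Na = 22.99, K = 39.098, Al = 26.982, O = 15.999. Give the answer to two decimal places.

31.59 mass %

Formula mass = 0.72×22.99 + 0.28×39.098 + 1×26.982 + 3×28.085 + 8×15.999 = 266.729 g/mol, of which 84.255 g is Si.
So Si makes up 84.255/266.729 = 0.3159 of the mass, i.e. 31.59%.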